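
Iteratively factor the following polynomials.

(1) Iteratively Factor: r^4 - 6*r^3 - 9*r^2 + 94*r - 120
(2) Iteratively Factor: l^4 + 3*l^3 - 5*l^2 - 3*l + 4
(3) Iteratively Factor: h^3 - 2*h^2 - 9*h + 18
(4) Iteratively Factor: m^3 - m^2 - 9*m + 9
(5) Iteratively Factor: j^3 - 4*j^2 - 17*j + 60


(1) = (r - 5)*(r^3 - r^2 - 14*r + 24) = (r - 5)*(r - 3)*(r^2 + 2*r - 8) = (r - 5)*(r - 3)*(r - 2)*(r + 4)
(2) = (l - 1)*(l^3 + 4*l^2 - l - 4) = (l - 1)*(l + 4)*(l^2 - 1) = (l - 1)*(l + 1)*(l + 4)*(l - 1)
(3) = (h + 3)*(h^2 - 5*h + 6) = (h - 3)*(h + 3)*(h - 2)
(4) = (m - 1)*(m^2 - 9) = (m - 3)*(m - 1)*(m + 3)
(5) = (j - 5)*(j^2 + j - 12) = (j - 5)*(j + 4)*(j - 3)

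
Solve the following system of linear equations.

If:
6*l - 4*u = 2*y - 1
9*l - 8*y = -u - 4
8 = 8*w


Then:
l = 17*y/21 - 17/42
u = 5*y/7 - 5/14
w = 1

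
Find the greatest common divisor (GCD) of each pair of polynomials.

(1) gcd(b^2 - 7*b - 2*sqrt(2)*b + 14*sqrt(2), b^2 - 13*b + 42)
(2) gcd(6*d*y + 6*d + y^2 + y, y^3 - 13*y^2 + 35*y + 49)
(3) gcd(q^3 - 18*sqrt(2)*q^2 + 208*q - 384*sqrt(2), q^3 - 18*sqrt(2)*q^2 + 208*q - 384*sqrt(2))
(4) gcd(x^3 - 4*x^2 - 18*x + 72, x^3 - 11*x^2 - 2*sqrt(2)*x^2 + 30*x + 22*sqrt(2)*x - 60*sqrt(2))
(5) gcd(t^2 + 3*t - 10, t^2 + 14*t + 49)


(1) = gcd((b - 7)*(b - 2*sqrt(2)), (b - 7)*(b - 6)) = b - 7
(2) = y + 1
(3) = q^3 - 18*sqrt(2)*q^2 + 208*q - 384*sqrt(2)
(4) = 1
(5) = gcd((t - 2)*(t + 5), (t + 7)^2) = 1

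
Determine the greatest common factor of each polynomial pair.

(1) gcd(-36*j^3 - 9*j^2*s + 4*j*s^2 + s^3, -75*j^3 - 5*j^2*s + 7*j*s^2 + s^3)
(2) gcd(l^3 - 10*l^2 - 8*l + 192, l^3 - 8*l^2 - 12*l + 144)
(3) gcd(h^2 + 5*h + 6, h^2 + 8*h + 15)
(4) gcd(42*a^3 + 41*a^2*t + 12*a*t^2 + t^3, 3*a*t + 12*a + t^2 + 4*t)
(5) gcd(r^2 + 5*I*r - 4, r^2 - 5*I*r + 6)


(1) = gcd((-3*j + s)*(3*j + s)*(4*j + s), (-3*j + s)*(5*j + s)^2) = -3*j + s
(2) = gcd((l - 8)*(l - 6)*(l + 4), (l - 6)^2*(l + 4)) = l^2 - 2*l - 24
(3) = h + 3
(4) = 3*a + t
(5) = gcd((r + I)*(r + 4*I), (r - 6*I)*(r + I)) = r + I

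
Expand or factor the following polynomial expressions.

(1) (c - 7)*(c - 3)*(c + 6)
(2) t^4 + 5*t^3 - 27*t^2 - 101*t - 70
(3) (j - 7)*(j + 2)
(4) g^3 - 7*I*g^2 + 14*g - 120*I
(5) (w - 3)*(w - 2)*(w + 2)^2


(1) = c^3 - 4*c^2 - 39*c + 126
(2) = (t - 5)*(t + 1)*(t + 2)*(t + 7)
(3) = j^2 - 5*j - 14
(4) = (g - 6*I)*(g - 5*I)*(g + 4*I)
(5) = w^4 - w^3 - 10*w^2 + 4*w + 24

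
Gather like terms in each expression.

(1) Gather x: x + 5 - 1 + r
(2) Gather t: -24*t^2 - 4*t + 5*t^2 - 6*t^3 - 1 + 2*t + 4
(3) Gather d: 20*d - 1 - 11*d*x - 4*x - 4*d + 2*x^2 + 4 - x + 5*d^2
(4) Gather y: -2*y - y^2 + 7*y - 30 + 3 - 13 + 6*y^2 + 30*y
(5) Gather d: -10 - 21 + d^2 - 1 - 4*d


(1) = r + x + 4
(2) = -6*t^3 - 19*t^2 - 2*t + 3
(3) = 5*d^2 + d*(16 - 11*x) + 2*x^2 - 5*x + 3
(4) = 5*y^2 + 35*y - 40
(5) = d^2 - 4*d - 32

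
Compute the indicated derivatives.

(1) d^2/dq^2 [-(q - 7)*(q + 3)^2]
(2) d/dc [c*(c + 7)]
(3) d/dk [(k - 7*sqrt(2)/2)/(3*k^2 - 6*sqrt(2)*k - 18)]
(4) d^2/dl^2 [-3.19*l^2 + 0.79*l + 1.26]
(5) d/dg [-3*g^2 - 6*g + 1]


(1) = 2 - 6*q
(2) = 2*c + 7
(3) = (-k^2 + 7*sqrt(2)*k - 20)/(3*(k^4 - 4*sqrt(2)*k^3 - 4*k^2 + 24*sqrt(2)*k + 36))
(4) = -6.38000000000000
(5) = -6*g - 6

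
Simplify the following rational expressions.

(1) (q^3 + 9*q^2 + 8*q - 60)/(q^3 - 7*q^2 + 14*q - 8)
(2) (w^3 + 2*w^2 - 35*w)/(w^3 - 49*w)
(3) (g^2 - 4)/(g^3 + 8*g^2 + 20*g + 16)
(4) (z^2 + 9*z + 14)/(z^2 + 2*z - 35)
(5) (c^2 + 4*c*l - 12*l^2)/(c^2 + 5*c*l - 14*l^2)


(1) = (q^2 + 11*q + 30)/(q^2 - 5*q + 4)
(2) = (w - 5)/(w - 7)
(3) = (g - 2)/(g^2 + 6*g + 8)
(4) = (z + 2)/(z - 5)
(5) = (c + 6*l)/(c + 7*l)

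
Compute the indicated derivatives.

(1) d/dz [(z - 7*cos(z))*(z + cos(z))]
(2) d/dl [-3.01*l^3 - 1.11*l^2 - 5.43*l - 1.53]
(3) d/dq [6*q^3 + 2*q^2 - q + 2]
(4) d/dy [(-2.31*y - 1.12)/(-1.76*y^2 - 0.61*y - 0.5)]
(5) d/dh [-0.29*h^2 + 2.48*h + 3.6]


(1) = 6*z*sin(z) + 2*z + 7*sin(2*z) - 6*cos(z)
(2) = -9.03*l^2 - 2.22*l - 5.43
(3) = 18*q^2 + 4*q - 1
(4) = (-4.0656*y^2 - 3.9424*y + 0.4718)/(3.0976*y^4 + 2.1472*y^3 + 2.1321*y^2 + 0.61*y + 0.25)
(5) = 2.48 - 0.58*h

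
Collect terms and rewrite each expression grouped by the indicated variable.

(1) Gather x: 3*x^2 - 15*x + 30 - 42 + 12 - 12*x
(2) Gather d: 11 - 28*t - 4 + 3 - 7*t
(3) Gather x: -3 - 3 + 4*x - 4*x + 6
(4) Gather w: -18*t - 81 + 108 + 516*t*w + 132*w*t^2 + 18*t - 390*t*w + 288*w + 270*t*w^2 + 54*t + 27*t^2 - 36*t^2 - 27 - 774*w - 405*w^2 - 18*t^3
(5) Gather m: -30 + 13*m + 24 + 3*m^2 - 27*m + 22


(1) = 3*x^2 - 27*x
(2) = 10 - 35*t
(3) = 0
(4) = -18*t^3 - 9*t^2 + 54*t + w^2*(270*t - 405) + w*(132*t^2 + 126*t - 486)
(5) = 3*m^2 - 14*m + 16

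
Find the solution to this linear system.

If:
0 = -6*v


Then:
v = 0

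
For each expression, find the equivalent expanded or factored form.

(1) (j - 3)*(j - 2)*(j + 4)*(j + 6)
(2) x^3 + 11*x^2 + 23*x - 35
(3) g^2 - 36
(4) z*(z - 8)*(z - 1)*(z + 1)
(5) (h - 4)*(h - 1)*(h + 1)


(1) = j^4 + 5*j^3 - 20*j^2 - 60*j + 144
(2) = (x - 1)*(x + 5)*(x + 7)
(3) = (g - 6)*(g + 6)
(4) = z^4 - 8*z^3 - z^2 + 8*z
(5) = h^3 - 4*h^2 - h + 4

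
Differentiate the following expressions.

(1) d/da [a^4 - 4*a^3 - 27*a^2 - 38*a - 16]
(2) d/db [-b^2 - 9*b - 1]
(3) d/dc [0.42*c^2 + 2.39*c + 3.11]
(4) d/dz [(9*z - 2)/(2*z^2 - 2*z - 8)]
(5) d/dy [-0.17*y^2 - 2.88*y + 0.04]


(1) = 4*a^3 - 12*a^2 - 54*a - 38
(2) = -2*b - 9
(3) = 0.84*c + 2.39
(4) = (9*z^2 - 9*z - (2*z - 1)*(9*z - 2) - 36)/(2*(-z^2 + z + 4)^2)
(5) = -0.34*y - 2.88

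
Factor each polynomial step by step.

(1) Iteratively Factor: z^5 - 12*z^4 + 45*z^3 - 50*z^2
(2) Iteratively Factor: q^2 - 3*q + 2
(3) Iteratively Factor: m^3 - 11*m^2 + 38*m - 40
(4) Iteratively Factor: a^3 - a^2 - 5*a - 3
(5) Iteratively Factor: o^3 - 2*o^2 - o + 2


(1) = (z - 5)*(z^4 - 7*z^3 + 10*z^2) = z*(z - 5)*(z^3 - 7*z^2 + 10*z) = z*(z - 5)*(z - 2)*(z^2 - 5*z) = z*(z - 5)^2*(z - 2)*(z)
(2) = (q - 2)*(q - 1)
(3) = (m - 5)*(m^2 - 6*m + 8) = (m - 5)*(m - 4)*(m - 2)
(4) = (a + 1)*(a^2 - 2*a - 3) = (a + 1)^2*(a - 3)
(5) = (o - 2)*(o^2 - 1) = (o - 2)*(o + 1)*(o - 1)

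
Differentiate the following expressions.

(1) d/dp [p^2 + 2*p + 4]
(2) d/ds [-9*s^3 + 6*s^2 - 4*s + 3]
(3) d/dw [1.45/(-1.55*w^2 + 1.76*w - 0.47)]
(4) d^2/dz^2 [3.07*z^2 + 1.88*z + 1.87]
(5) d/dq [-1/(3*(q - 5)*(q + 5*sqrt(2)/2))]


(1) = 2*p + 2
(2) = -27*s^2 + 12*s - 4
(3) = (4.495*w - 2.552)/(1.55*w^2 - 1.76*w + 0.47)^2
(4) = 6.14000000000000
(5) = 2*(4*q - 10 + 5*sqrt(2))/(3*(q - 5)^2*(2*q + 5*sqrt(2))^2)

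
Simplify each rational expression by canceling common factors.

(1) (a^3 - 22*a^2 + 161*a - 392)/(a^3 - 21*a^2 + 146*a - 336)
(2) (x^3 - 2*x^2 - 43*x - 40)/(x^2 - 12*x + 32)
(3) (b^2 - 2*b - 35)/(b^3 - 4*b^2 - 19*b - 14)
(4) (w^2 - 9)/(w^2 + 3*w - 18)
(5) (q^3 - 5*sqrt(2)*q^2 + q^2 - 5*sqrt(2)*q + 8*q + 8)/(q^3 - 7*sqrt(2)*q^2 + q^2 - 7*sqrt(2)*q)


(1) = (a - 7)/(a - 6)
(2) = (x^2 + 6*x + 5)/(x - 4)
(3) = (b + 5)/(b^2 + 3*b + 2)
(4) = (w + 3)/(w + 6)
(5) = (q^2 - 5*sqrt(2)*q + 8)/(q^2 - 7*sqrt(2)*q)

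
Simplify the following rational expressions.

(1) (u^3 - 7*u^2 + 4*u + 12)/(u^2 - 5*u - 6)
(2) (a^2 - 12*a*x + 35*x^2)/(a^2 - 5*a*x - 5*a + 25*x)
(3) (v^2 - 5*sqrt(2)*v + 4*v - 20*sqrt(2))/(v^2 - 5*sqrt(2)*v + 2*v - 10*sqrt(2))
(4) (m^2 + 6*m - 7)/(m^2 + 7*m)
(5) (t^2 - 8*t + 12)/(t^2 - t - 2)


(1) = u - 2
(2) = (a - 7*x)/(a - 5)
(3) = (v + 4)/(v + 2)
(4) = (m - 1)/m
(5) = (t - 6)/(t + 1)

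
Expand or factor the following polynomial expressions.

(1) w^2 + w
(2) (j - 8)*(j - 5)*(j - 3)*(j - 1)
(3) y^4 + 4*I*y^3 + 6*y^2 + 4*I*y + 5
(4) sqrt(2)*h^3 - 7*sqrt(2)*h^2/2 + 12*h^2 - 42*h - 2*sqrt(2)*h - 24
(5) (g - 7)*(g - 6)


(1) = w*(w + 1)
(2) = j^4 - 17*j^3 + 95*j^2 - 199*j + 120
(3) = (y - I)^2*(y + I)*(y + 5*I)
(4) = (h - 4)*(h + 6*sqrt(2))*(sqrt(2)*h + sqrt(2)/2)
(5) = g^2 - 13*g + 42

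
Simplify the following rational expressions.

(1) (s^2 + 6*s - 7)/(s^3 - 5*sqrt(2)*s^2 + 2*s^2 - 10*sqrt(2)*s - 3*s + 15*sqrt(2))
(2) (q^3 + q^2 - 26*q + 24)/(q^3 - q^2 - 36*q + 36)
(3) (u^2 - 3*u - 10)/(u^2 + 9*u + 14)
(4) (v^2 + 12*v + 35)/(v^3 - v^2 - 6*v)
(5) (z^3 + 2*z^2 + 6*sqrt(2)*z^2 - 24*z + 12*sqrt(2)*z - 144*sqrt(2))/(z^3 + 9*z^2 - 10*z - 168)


(1) = (s + 7)/(s^2 + s*(3 - 5*sqrt(2)) - 15*sqrt(2))
(2) = (q - 4)/(q - 6)
(3) = (u - 5)/(u + 7)
(4) = (v^2 + 12*v + 35)/(v^3 - v^2 - 6*v)
(5) = (z + 6*sqrt(2))/(z + 7)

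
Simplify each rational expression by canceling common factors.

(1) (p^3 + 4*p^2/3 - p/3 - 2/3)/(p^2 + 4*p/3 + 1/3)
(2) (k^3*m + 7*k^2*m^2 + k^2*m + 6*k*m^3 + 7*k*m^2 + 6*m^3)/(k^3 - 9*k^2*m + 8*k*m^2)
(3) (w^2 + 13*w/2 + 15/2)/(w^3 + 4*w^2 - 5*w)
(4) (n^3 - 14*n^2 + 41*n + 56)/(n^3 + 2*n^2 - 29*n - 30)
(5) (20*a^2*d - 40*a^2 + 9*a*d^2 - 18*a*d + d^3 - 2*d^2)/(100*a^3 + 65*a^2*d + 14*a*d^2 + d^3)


(1) = (3*p^2 + p - 2)/(3*p + 1)
(2) = (k^3*m + 7*k^2*m^2 + k^2*m + 6*k*m^3 + 7*k*m^2 + 6*m^3)/(k^3 - 9*k^2*m + 8*k*m^2)
(3) = (2*w + 3)/(2*w^2 - 2*w)
(4) = (n^2 - 15*n + 56)/(n^2 + n - 30)
(5) = (d - 2)/(5*a + d)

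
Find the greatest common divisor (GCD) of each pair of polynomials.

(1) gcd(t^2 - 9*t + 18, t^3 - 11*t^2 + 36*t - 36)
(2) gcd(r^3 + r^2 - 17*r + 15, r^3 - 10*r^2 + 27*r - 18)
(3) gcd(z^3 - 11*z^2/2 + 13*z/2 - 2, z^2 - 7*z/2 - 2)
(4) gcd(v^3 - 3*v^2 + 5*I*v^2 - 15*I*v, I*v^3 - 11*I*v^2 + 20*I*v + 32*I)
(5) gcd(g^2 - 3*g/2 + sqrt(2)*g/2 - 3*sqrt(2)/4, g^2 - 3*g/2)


(1) = gcd((t - 6)*(t - 3), (t - 6)*(t - 3)*(t - 2)) = t^2 - 9*t + 18
(2) = gcd((r - 3)*(r - 1)*(r + 5), (r - 6)*(r - 3)*(r - 1)) = r^2 - 4*r + 3
(3) = gcd((z - 4)*(z - 1)*(z - 1/2), (z - 4)*(z + 1/2)) = z - 4
(4) = 1
(5) = g - 3/2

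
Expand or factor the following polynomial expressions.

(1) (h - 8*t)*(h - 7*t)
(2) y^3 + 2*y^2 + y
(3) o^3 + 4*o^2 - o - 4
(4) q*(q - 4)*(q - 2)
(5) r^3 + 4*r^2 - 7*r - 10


(1) = h^2 - 15*h*t + 56*t^2
(2) = y*(y + 1)^2
(3) = (o - 1)*(o + 1)*(o + 4)
(4) = q^3 - 6*q^2 + 8*q
(5) = (r - 2)*(r + 1)*(r + 5)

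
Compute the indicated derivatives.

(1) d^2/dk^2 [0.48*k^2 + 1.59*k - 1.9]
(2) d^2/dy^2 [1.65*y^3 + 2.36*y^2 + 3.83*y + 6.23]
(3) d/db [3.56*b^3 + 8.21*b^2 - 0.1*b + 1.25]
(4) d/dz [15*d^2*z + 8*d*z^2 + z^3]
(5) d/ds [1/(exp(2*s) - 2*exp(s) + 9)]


(1) = 0.960000000000000
(2) = 9.9*y + 4.72
(3) = 10.68*b^2 + 16.42*b - 0.1
(4) = 15*d^2 + 16*d*z + 3*z^2
(5) = 2*(1 - exp(s))*exp(s)/(exp(2*s) - 2*exp(s) + 9)^2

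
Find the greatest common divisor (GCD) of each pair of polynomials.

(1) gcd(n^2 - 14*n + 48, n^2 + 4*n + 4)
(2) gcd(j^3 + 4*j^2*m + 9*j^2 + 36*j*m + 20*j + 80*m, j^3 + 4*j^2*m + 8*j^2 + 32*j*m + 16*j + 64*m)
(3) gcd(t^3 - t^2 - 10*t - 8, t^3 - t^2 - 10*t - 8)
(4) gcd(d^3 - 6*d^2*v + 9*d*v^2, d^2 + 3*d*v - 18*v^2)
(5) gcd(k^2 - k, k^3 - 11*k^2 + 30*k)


(1) = 1
(2) = gcd((j + 4)*(j + 5)*(j + 4*m), (j + 4)^2*(j + 4*m)) = j^2 + 4*j*m + 4*j + 16*m
(3) = gcd((t - 4)*(t + 1)*(t + 2), (t - 4)*(t + 1)*(t + 2)) = t^3 - t^2 - 10*t - 8
(4) = -d + 3*v
(5) = k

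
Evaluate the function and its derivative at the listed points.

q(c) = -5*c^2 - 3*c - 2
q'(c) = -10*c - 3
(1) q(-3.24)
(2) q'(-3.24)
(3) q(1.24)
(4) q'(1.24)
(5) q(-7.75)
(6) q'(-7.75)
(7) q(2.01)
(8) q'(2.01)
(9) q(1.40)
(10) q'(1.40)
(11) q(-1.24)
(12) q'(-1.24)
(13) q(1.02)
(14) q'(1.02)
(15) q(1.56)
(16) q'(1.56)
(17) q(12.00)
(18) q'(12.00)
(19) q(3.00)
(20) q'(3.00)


(1) = -44.77
(2) = 29.40
(3) = -13.41
(4) = -15.40
(5) = -279.06
(6) = 74.50
(7) = -28.23
(8) = -23.10
(9) = -16.00
(10) = -17.00
(11) = -5.97
(12) = 9.40
(13) = -10.26
(14) = -13.20
(15) = -18.85
(16) = -18.60
(17) = -758.00
(18) = -123.00
(19) = -56.00
(20) = -33.00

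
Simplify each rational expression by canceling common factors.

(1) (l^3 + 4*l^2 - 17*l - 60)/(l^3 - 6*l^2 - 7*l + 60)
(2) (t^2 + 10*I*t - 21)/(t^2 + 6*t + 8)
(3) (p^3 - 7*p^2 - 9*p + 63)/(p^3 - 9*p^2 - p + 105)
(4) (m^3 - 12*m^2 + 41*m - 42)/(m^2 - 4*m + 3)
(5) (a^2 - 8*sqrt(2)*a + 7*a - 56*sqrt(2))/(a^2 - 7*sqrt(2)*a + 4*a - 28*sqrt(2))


(1) = (l + 5)/(l - 5)
(2) = (t^2 + 10*I*t - 21)/(t^2 + 6*t + 8)
(3) = (p - 3)/(p - 5)
(4) = (m^2 - 9*m + 14)/(m - 1)
(5) = (a^2 + a*(7 - 8*sqrt(2)) - 56*sqrt(2))/(a^2 + a*(4 - 7*sqrt(2)) - 28*sqrt(2))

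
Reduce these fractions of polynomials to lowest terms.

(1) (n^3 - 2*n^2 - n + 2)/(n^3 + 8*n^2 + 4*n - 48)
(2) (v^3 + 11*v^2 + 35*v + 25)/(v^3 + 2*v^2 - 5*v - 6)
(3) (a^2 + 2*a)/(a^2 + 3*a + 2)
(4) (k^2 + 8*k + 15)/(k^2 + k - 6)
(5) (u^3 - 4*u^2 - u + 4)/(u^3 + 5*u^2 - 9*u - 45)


(1) = (n^2 - 1)/(n^2 + 10*n + 24)
(2) = (v^2 + 10*v + 25)/(v^2 + v - 6)
(3) = a/(a + 1)
(4) = (k + 5)/(k - 2)
(5) = (u^3 - 4*u^2 - u + 4)/(u^3 + 5*u^2 - 9*u - 45)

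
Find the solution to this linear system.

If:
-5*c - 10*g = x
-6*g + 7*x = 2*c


Then:
c = -38*x/5
g = 37*x/10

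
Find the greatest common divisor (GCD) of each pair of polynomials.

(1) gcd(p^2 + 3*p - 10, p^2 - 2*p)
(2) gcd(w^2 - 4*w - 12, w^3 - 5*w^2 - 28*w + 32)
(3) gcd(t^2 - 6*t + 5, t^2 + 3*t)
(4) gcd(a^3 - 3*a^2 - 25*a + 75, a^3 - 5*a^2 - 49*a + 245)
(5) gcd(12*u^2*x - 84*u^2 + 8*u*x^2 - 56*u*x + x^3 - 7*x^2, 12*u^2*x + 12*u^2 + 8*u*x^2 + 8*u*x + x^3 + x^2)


(1) = p - 2
(2) = 1
(3) = gcd((t - 5)*(t - 1), t*(t + 3)) = 1
(4) = a - 5
(5) = gcd((2*u + x)*(6*u + x)*(x - 7), (2*u + x)*(6*u + x)*(x + 1)) = 12*u^2 + 8*u*x + x^2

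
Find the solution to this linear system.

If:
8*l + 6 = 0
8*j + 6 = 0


Then:
j = -3/4
l = -3/4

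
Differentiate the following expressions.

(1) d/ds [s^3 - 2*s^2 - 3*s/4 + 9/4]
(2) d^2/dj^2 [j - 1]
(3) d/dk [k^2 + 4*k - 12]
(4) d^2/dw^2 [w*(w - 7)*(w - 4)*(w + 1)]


(1) = 3*s^2 - 4*s - 3/4
(2) = 0
(3) = 2*k + 4
(4) = 12*w^2 - 60*w + 34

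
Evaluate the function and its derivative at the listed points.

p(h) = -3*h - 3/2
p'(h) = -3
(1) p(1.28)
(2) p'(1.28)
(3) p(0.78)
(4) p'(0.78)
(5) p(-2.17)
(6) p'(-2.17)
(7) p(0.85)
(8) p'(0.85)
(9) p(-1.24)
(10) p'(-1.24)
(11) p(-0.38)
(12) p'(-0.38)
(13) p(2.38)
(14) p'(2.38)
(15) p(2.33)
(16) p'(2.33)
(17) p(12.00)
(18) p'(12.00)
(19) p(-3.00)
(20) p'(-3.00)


(1) = -5.34
(2) = -3.00
(3) = -3.84
(4) = -3.00
(5) = 5.01
(6) = -3.00
(7) = -4.05
(8) = -3.00
(9) = 2.22
(10) = -3.00
(11) = -0.36
(12) = -3.00
(13) = -8.64
(14) = -3.00
(15) = -8.49
(16) = -3.00
(17) = -37.50
(18) = -3.00
(19) = 7.50
(20) = -3.00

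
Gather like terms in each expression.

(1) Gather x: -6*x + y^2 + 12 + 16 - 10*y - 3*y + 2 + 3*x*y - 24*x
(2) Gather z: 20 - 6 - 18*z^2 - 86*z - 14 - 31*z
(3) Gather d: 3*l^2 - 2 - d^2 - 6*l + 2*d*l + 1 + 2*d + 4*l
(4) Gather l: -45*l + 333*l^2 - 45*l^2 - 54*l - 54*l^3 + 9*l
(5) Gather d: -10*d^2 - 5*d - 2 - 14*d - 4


(1) = x*(3*y - 30) + y^2 - 13*y + 30
(2) = -18*z^2 - 117*z
(3) = -d^2 + d*(2*l + 2) + 3*l^2 - 2*l - 1
(4) = -54*l^3 + 288*l^2 - 90*l
(5) = -10*d^2 - 19*d - 6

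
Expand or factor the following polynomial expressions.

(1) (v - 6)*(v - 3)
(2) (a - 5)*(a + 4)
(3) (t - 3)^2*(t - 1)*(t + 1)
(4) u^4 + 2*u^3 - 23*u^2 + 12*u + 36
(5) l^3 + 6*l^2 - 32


(1) = v^2 - 9*v + 18
(2) = a^2 - a - 20
(3) = t^4 - 6*t^3 + 8*t^2 + 6*t - 9
(4) = (u - 3)*(u - 2)*(u + 1)*(u + 6)
(5) = (l - 2)*(l + 4)^2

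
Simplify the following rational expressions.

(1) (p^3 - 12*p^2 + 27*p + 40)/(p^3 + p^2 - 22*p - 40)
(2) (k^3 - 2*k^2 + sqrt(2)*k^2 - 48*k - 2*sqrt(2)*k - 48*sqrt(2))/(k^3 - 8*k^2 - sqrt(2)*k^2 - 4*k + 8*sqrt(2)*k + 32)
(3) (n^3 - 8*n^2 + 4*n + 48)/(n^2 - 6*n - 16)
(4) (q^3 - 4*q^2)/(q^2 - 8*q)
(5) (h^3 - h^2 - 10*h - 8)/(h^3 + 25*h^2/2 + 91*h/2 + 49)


(1) = (p^2 - 7*p - 8)/(p^2 + 6*p + 8)
(2) = (k + 6)/(k - 2*sqrt(2))
(3) = (n^2 - 10*n + 24)/(n - 8)
(4) = (q^2 - 4*q)/(q - 8)
(5) = (2*h^2 - 6*h - 8)/(2*h^2 + 21*h + 49)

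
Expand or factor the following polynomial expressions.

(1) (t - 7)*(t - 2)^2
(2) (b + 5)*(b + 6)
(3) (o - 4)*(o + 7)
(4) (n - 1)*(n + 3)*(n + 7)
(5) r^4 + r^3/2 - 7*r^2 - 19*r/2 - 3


(1) = t^3 - 11*t^2 + 32*t - 28
(2) = b^2 + 11*b + 30
(3) = o^2 + 3*o - 28
(4) = n^3 + 9*n^2 + 11*n - 21
(5) = (r - 3)*(r + 1/2)*(r + 1)*(r + 2)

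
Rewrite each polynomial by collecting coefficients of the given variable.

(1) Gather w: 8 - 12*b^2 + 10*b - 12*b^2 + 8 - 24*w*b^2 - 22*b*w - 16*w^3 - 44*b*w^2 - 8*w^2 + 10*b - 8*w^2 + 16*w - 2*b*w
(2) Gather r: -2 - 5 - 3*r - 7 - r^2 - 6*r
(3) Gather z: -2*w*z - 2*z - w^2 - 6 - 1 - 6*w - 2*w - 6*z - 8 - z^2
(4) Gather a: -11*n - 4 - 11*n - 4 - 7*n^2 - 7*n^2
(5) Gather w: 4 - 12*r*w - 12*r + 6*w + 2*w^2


(1) = -24*b^2 + 20*b - 16*w^3 + w^2*(-44*b - 16) + w*(-24*b^2 - 24*b + 16) + 16
(2) = -r^2 - 9*r - 14
(3) = -w^2 - 8*w - z^2 + z*(-2*w - 8) - 15
(4) = -14*n^2 - 22*n - 8
(5) = -12*r + 2*w^2 + w*(6 - 12*r) + 4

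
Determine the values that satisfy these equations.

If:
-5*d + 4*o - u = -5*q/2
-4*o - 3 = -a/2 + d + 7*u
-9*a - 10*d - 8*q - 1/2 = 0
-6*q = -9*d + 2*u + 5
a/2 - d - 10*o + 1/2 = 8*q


Then:
a = 67/3286
d = 645/3286
o = 3891/13144
q = -1087/3286
u = -4103/6572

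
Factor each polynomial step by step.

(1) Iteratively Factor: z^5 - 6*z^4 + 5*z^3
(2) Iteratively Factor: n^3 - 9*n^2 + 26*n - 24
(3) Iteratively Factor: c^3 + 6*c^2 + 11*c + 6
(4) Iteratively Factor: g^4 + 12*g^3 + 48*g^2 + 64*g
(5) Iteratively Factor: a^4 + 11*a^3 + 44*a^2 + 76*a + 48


(1) = (z)*(z^4 - 6*z^3 + 5*z^2) = z^2*(z^3 - 6*z^2 + 5*z) = z^2*(z - 5)*(z^2 - z) = z^2*(z - 5)*(z - 1)*(z)
(2) = (n - 3)*(n^2 - 6*n + 8) = (n - 4)*(n - 3)*(n - 2)
(3) = (c + 1)*(c^2 + 5*c + 6) = (c + 1)*(c + 3)*(c + 2)
(4) = (g + 4)*(g^3 + 8*g^2 + 16*g) = (g + 4)^2*(g^2 + 4*g) = (g + 4)^3*(g)
(5) = (a + 4)*(a^3 + 7*a^2 + 16*a + 12) = (a + 3)*(a + 4)*(a^2 + 4*a + 4) = (a + 2)*(a + 3)*(a + 4)*(a + 2)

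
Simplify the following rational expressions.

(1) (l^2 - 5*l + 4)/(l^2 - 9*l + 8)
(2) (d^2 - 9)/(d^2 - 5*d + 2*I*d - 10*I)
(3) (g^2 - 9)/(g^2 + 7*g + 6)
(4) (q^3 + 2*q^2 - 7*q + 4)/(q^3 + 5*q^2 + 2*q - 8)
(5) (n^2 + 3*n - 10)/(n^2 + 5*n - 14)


(1) = (l - 4)/(l - 8)
(2) = (d^2 - 9)/(d^2 + d*(-5 + 2*I) - 10*I)
(3) = (g^2 - 9)/(g^2 + 7*g + 6)
(4) = (q - 1)/(q + 2)
(5) = (n + 5)/(n + 7)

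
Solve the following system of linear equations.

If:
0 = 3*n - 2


Then:
n = 2/3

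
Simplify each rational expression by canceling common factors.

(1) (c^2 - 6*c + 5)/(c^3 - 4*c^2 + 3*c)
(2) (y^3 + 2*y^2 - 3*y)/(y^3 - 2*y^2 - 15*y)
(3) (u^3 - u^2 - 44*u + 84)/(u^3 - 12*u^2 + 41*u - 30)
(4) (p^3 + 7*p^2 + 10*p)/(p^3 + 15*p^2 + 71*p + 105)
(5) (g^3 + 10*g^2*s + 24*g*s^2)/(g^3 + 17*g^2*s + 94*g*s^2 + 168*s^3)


(1) = (c - 5)/(c^2 - 3*c)
(2) = (y - 1)/(y - 5)
(3) = (u^2 + 5*u - 14)/(u^2 - 6*u + 5)
(4) = (p^2 + 2*p)/(p^2 + 10*p + 21)
(5) = g/(g + 7*s)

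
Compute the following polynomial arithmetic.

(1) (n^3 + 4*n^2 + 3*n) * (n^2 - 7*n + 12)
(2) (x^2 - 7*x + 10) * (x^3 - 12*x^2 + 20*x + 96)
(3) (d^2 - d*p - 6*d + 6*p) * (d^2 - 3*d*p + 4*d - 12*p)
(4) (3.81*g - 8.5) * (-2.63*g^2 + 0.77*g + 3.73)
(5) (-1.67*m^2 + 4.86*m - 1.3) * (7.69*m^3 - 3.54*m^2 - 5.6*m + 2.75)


(1) = n^5 - 3*n^4 - 13*n^3 + 27*n^2 + 36*n
(2) = x^5 - 19*x^4 + 114*x^3 - 164*x^2 - 472*x + 960
(3) = d^4 - 4*d^3*p - 2*d^3 + 3*d^2*p^2 + 8*d^2*p - 24*d^2 - 6*d*p^2 + 96*d*p - 72*p^2
(4) = -10.0203*g^3 + 25.2887*g^2 + 7.6663*g - 31.705
(5) = -12.8423*m^5 + 43.2852*m^4 - 17.8494*m^3 - 27.2065*m^2 + 20.645*m - 3.575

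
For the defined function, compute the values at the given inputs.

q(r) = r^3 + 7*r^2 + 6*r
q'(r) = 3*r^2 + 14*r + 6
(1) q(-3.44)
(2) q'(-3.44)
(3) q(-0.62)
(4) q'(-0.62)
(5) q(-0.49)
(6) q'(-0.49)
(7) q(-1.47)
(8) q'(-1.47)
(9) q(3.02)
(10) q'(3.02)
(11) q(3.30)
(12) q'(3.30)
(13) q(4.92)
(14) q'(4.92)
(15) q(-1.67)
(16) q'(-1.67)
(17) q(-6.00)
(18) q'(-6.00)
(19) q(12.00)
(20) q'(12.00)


(1) = 21.49
(2) = -6.66
(3) = -1.27
(4) = -1.53
(5) = -1.38
(6) = -0.14
(7) = 3.13
(8) = -8.10
(9) = 109.51
(10) = 75.64
(11) = 131.97
(12) = 84.87
(13) = 318.06
(14) = 147.50
(15) = 4.84
(16) = -9.01
(17) = 0.00
(18) = 30.00
(19) = 2808.00
(20) = 606.00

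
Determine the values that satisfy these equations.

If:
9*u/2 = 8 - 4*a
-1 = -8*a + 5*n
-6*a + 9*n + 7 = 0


Then:
a = -13/21
n = -25/21
u = 440/189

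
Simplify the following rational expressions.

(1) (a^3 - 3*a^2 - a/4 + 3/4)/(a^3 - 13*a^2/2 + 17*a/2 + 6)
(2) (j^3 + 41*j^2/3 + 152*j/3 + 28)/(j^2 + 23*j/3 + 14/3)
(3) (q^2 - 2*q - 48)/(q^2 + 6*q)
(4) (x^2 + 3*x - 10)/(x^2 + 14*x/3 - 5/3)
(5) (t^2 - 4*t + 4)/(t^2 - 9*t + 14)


(1) = (2*a - 1)/(2*a - 8)
(2) = j + 6
(3) = (q - 8)/q
(4) = (3*x - 6)/(3*x - 1)
(5) = (t - 2)/(t - 7)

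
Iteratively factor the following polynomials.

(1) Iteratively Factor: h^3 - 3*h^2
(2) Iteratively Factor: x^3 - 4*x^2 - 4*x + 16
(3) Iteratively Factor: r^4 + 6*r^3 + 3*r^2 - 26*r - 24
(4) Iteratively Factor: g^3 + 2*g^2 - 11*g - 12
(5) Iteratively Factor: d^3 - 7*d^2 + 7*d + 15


(1) = (h)*(h^2 - 3*h) = h*(h - 3)*(h)
(2) = (x + 2)*(x^2 - 6*x + 8) = (x - 2)*(x + 2)*(x - 4)
(3) = (r - 2)*(r^3 + 8*r^2 + 19*r + 12) = (r - 2)*(r + 1)*(r^2 + 7*r + 12) = (r - 2)*(r + 1)*(r + 3)*(r + 4)
(4) = (g + 4)*(g^2 - 2*g - 3) = (g - 3)*(g + 4)*(g + 1)
(5) = (d - 3)*(d^2 - 4*d - 5) = (d - 5)*(d - 3)*(d + 1)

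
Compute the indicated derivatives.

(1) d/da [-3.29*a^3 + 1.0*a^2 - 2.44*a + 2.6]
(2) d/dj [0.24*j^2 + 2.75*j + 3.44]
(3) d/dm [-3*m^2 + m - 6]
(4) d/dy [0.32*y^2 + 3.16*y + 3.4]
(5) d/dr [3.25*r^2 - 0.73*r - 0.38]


(1) = -9.87*a^2 + 2.0*a - 2.44
(2) = 0.48*j + 2.75
(3) = 1 - 6*m
(4) = 0.64*y + 3.16
(5) = 6.5*r - 0.73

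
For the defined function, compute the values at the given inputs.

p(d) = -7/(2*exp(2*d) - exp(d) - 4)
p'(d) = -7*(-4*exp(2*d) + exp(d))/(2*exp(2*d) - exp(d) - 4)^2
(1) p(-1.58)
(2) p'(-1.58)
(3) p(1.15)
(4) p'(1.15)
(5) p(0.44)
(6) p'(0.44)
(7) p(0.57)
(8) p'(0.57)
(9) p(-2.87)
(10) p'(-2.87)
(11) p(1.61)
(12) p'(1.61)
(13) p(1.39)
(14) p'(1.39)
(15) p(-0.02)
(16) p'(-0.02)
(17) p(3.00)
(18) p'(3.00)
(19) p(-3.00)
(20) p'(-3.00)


(1) = 1.70
(2) = -0.01
(3) = -0.55
(4) = 1.57
(5) = 9.58
(6) = 106.02
(7) = -14.42
(8) = 319.22
(9) = 1.73
(10) = -0.02
(11) = -0.17
(12) = 0.40
(13) = -0.29
(14) = 0.72
(15) = 2.29
(16) = 2.14
(17) = -0.01
(18) = 0.02
(19) = 1.73
(20) = -0.02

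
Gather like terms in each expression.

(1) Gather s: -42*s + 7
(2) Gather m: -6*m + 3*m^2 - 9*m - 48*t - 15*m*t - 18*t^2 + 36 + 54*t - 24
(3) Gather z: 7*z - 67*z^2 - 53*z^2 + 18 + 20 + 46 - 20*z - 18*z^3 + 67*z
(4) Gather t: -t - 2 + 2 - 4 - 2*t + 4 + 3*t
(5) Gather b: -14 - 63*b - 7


(1) = 7 - 42*s
(2) = 3*m^2 + m*(-15*t - 15) - 18*t^2 + 6*t + 12
(3) = -18*z^3 - 120*z^2 + 54*z + 84
(4) = 0
(5) = -63*b - 21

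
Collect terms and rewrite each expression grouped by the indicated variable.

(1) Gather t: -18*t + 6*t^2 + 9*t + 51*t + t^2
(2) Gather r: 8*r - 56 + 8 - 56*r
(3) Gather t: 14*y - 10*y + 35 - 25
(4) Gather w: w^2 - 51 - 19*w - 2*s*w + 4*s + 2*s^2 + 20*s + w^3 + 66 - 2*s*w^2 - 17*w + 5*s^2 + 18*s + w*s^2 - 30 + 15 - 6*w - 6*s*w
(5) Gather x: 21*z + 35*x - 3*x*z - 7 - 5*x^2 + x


(1) = 7*t^2 + 42*t
(2) = -48*r - 48
(3) = 4*y + 10
(4) = 7*s^2 + 42*s + w^3 + w^2*(1 - 2*s) + w*(s^2 - 8*s - 42)
(5) = -5*x^2 + x*(36 - 3*z) + 21*z - 7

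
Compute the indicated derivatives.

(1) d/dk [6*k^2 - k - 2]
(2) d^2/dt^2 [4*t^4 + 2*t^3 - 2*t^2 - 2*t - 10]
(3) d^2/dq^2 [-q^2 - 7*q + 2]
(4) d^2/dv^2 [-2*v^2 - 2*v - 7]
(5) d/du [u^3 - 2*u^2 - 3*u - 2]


(1) = 12*k - 1
(2) = 48*t^2 + 12*t - 4
(3) = -2
(4) = -4
(5) = 3*u^2 - 4*u - 3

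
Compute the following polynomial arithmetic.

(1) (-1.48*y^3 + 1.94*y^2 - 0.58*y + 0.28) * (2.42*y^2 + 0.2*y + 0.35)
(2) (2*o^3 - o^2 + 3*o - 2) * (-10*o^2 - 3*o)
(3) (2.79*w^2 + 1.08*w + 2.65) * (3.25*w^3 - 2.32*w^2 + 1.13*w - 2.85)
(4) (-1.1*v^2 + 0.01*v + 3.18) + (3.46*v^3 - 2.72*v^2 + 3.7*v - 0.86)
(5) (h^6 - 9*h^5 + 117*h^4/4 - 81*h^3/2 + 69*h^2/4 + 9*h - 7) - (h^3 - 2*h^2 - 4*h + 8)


(1) = -3.5816*y^5 + 4.3988*y^4 - 1.5336*y^3 + 1.2406*y^2 - 0.147*y + 0.098
(2) = -20*o^5 + 4*o^4 - 27*o^3 + 11*o^2 + 6*o
(3) = 9.0675*w^5 - 2.9628*w^4 + 9.2596*w^3 - 12.8791*w^2 - 0.0835*w - 7.5525
(4) = 3.46*v^3 - 3.82*v^2 + 3.71*v + 2.32
(5) = h^6 - 9*h^5 + 117*h^4/4 - 83*h^3/2 + 77*h^2/4 + 13*h - 15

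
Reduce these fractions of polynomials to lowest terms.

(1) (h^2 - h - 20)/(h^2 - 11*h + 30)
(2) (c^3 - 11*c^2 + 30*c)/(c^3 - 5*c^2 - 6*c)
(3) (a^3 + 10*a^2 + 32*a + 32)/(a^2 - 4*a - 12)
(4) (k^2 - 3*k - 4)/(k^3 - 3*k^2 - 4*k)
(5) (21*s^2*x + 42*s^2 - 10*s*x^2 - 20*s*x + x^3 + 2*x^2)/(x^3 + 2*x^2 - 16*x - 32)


(1) = (h + 4)/(h - 6)
(2) = (c - 5)/(c + 1)
(3) = (a^2 + 8*a + 16)/(a - 6)
(4) = 1/k
(5) = (21*s^2 - 10*s*x + x^2)/(x^2 - 16)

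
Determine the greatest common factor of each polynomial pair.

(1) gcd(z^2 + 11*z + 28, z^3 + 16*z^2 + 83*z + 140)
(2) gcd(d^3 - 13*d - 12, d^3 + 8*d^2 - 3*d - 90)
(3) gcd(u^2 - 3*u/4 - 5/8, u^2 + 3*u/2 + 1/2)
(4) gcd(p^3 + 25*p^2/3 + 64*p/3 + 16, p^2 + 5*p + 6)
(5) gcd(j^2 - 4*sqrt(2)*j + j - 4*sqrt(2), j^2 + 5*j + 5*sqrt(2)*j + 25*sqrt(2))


(1) = gcd((z + 4)*(z + 7), (z + 4)*(z + 5)*(z + 7)) = z^2 + 11*z + 28
(2) = 1
(3) = u + 1/2
(4) = p + 3
(5) = 1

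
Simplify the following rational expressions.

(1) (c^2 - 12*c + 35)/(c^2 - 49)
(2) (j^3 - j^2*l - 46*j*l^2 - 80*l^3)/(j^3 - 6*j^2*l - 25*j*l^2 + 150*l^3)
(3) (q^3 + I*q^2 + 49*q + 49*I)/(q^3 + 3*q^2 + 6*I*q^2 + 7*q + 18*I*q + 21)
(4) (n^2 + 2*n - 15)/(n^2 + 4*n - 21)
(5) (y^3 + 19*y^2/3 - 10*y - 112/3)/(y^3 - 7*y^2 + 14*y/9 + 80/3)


(1) = (c - 5)/(c + 7)
(2) = (j^2 - 6*j*l - 16*l^2)/(j^2 - 11*j*l + 30*l^2)
(3) = (q^2 - 6*I*q + 7)/(q^2 + q*(3 - I) - 3*I)
(4) = (n + 5)/(n + 7)
(5) = (3*y^2 + 27*y + 42)/(3*y^2 - 13*y - 30)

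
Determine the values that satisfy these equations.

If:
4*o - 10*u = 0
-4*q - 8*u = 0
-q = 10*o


Then:
o = 0
q = 0
u = 0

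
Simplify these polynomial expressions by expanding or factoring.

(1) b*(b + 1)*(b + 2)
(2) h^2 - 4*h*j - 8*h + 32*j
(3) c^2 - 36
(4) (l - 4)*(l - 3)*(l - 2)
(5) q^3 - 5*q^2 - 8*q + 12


(1) = b^3 + 3*b^2 + 2*b
(2) = (h - 8)*(h - 4*j)
(3) = (c - 6)*(c + 6)
(4) = l^3 - 9*l^2 + 26*l - 24
(5) = (q - 6)*(q - 1)*(q + 2)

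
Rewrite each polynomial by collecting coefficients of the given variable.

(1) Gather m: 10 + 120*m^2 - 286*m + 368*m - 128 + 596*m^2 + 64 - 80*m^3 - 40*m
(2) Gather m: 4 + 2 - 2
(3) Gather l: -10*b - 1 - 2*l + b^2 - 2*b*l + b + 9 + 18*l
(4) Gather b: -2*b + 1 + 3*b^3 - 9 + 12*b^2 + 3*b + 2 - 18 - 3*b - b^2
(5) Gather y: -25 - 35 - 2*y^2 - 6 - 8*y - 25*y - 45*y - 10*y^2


(1) = -80*m^3 + 716*m^2 + 42*m - 54
(2) = 4
(3) = b^2 - 9*b + l*(16 - 2*b) + 8
(4) = 3*b^3 + 11*b^2 - 2*b - 24
(5) = -12*y^2 - 78*y - 66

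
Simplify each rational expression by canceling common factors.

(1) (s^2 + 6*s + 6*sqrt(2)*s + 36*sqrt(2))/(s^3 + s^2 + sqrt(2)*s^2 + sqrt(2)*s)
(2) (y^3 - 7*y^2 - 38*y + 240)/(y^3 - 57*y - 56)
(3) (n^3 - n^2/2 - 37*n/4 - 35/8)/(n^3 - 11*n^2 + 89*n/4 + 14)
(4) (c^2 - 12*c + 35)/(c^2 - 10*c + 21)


(1) = (s^2 + s*(6 + 6*sqrt(2)) + 36*sqrt(2))/(s^3 + s^2*(1 + sqrt(2)) + sqrt(2)*s)
(2) = (y^2 + y - 30)/(y^2 + 8*y + 7)
(3) = (2*n + 5)/(2*n - 16)
(4) = (c - 5)/(c - 3)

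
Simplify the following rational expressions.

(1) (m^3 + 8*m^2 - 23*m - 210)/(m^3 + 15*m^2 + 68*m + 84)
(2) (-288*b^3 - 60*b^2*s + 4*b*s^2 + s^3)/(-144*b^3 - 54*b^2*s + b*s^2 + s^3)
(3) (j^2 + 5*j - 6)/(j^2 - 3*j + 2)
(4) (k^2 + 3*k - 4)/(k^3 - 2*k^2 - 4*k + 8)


(1) = (m - 5)/(m + 2)
(2) = (6*b + s)/(3*b + s)
(3) = (j + 6)/(j - 2)
(4) = (k^2 + 3*k - 4)/(k^3 - 2*k^2 - 4*k + 8)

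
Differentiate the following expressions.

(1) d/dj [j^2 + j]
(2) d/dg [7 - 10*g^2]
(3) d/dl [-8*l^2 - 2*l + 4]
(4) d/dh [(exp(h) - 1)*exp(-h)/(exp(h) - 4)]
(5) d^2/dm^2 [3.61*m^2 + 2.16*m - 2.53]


(1) = 2*j + 1
(2) = -20*g
(3) = -16*l - 2
(4) = (-exp(2*h) + 2*exp(h) - 4)*exp(-h)/(exp(2*h) - 8*exp(h) + 16)
(5) = 7.22000000000000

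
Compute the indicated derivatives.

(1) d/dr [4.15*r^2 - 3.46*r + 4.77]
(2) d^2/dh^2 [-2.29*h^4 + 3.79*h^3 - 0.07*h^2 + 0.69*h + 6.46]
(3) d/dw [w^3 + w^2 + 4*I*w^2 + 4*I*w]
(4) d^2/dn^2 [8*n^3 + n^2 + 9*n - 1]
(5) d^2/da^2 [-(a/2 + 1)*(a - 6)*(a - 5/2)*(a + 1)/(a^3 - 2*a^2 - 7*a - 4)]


(1) = 8.3*r - 3.46
(2) = -27.48*h^2 + 22.74*h - 0.14
(3) = 3*w^2 + w*(2 + 8*I) + 4*I
(4) = 48*n + 2
(5) = (17*a^3 - 96*a^2 + 492*a - 620)/(2*(a^6 - 9*a^5 + 15*a^4 + 45*a^3 - 60*a^2 - 144*a - 64))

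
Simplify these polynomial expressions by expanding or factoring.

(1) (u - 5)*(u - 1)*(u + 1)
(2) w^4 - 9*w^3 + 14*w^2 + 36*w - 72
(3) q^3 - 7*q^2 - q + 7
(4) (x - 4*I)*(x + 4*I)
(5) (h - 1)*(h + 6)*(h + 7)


(1) = u^3 - 5*u^2 - u + 5
(2) = (w - 6)*(w - 3)*(w - 2)*(w + 2)
(3) = (q - 7)*(q - 1)*(q + 1)
(4) = x^2 + 16
(5) = h^3 + 12*h^2 + 29*h - 42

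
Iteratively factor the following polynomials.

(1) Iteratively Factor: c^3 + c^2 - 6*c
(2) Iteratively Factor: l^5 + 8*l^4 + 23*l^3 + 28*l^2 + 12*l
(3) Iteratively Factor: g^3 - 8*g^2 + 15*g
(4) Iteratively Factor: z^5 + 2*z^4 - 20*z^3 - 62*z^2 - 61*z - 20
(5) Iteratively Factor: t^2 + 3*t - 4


(1) = (c)*(c^2 + c - 6) = c*(c - 2)*(c + 3)
(2) = (l + 2)*(l^4 + 6*l^3 + 11*l^2 + 6*l) = l*(l + 2)*(l^3 + 6*l^2 + 11*l + 6) = l*(l + 2)^2*(l^2 + 4*l + 3) = l*(l + 1)*(l + 2)^2*(l + 3)
(3) = (g)*(g^2 - 8*g + 15) = g*(g - 5)*(g - 3)
(4) = (z - 5)*(z^4 + 7*z^3 + 15*z^2 + 13*z + 4) = (z - 5)*(z + 4)*(z^3 + 3*z^2 + 3*z + 1) = (z - 5)*(z + 1)*(z + 4)*(z^2 + 2*z + 1) = (z - 5)*(z + 1)^2*(z + 4)*(z + 1)
(5) = (t + 4)*(t - 1)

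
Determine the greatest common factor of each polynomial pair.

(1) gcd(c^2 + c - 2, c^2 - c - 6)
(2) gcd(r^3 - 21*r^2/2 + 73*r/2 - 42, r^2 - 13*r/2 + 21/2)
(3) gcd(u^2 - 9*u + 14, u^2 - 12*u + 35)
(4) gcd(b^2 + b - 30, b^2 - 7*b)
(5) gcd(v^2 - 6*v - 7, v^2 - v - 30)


(1) = gcd((c - 1)*(c + 2), (c - 3)*(c + 2)) = c + 2
(2) = gcd((r - 4)*(r - 7/2)*(r - 3), (r - 7/2)*(r - 3)) = r^2 - 13*r/2 + 21/2
(3) = u - 7
(4) = 1
(5) = 1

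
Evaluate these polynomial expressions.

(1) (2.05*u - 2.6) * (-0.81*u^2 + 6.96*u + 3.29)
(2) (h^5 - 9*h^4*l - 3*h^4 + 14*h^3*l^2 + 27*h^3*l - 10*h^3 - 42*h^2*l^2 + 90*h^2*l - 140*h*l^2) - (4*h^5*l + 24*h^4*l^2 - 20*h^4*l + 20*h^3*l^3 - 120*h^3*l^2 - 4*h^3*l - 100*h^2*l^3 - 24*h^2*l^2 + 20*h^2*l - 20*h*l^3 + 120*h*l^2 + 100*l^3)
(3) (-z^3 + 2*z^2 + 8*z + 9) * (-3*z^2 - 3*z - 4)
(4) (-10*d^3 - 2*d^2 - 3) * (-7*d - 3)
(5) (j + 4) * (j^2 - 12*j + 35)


(1) = -1.6605*u^3 + 16.374*u^2 - 11.3515*u - 8.554
(2) = -4*h^5*l + h^5 - 24*h^4*l^2 + 11*h^4*l - 3*h^4 - 20*h^3*l^3 + 134*h^3*l^2 + 31*h^3*l - 10*h^3 + 100*h^2*l^3 - 18*h^2*l^2 + 70*h^2*l + 20*h*l^3 - 260*h*l^2 - 100*l^3
(3) = 3*z^5 - 3*z^4 - 26*z^3 - 59*z^2 - 59*z - 36
(4) = 70*d^4 + 44*d^3 + 6*d^2 + 21*d + 9
(5) = j^3 - 8*j^2 - 13*j + 140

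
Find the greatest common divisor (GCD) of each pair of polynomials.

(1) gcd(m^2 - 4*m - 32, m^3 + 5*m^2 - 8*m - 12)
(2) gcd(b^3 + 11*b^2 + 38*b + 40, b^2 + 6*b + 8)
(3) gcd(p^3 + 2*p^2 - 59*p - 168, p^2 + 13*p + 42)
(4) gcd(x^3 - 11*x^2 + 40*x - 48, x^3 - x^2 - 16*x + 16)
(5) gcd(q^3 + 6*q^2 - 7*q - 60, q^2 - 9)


(1) = gcd((m - 8)*(m + 4), (m - 2)*(m + 1)*(m + 6)) = 1
(2) = b^2 + 6*b + 8
(3) = gcd((p - 8)*(p + 3)*(p + 7), (p + 6)*(p + 7)) = p + 7
(4) = gcd((x - 4)^2*(x - 3), (x - 4)*(x - 1)*(x + 4)) = x - 4
(5) = q - 3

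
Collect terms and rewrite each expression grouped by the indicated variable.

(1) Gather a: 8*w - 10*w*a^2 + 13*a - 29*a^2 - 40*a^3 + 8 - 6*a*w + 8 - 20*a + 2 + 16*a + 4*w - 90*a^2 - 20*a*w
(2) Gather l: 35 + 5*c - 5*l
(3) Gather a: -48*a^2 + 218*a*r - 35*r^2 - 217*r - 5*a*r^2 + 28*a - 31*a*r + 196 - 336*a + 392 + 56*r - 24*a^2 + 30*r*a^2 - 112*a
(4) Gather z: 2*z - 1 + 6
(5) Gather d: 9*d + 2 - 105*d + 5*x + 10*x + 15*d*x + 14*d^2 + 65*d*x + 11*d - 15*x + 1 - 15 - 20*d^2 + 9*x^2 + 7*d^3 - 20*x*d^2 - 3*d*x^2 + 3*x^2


(1) = -40*a^3 + a^2*(-10*w - 119) + a*(9 - 26*w) + 12*w + 18
(2) = 5*c - 5*l + 35
(3) = a^2*(30*r - 72) + a*(-5*r^2 + 187*r - 420) - 35*r^2 - 161*r + 588
(4) = 2*z + 5
(5) = 7*d^3 + d^2*(-20*x - 6) + d*(-3*x^2 + 80*x - 85) + 12*x^2 - 12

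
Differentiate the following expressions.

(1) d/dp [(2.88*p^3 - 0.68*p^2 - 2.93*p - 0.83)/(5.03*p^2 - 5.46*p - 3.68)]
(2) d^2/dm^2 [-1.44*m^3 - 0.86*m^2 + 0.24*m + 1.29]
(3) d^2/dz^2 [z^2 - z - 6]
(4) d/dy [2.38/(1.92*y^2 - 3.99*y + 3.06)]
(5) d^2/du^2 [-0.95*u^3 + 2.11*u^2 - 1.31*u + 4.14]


(1) = (14.4864*p^4 - 31.4496*p^3 - 13.3445*p^2 + 13.3546*p + 6.2506)/(25.3009*p^4 - 54.9276*p^3 - 7.2092*p^2 + 40.1856*p + 13.5424)
(2) = -8.64*m - 1.72
(3) = 2
(4) = (9.4962 - 9.1392*y)/(1.92*y^2 - 3.99*y + 3.06)^2
(5) = 4.22 - 5.7*u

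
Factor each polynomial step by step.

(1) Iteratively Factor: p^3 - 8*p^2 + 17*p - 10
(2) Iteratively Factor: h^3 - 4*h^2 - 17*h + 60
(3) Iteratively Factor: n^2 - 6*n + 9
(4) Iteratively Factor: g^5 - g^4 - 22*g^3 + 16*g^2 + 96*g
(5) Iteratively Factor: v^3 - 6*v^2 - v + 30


(1) = (p - 1)*(p^2 - 7*p + 10) = (p - 2)*(p - 1)*(p - 5)
(2) = (h + 4)*(h^2 - 8*h + 15) = (h - 3)*(h + 4)*(h - 5)
(3) = (n - 3)*(n - 3)
(4) = (g + 4)*(g^4 - 5*g^3 - 2*g^2 + 24*g) = g*(g + 4)*(g^3 - 5*g^2 - 2*g + 24) = g*(g + 2)*(g + 4)*(g^2 - 7*g + 12) = g*(g - 4)*(g + 2)*(g + 4)*(g - 3)
(5) = (v + 2)*(v^2 - 8*v + 15) = (v - 3)*(v + 2)*(v - 5)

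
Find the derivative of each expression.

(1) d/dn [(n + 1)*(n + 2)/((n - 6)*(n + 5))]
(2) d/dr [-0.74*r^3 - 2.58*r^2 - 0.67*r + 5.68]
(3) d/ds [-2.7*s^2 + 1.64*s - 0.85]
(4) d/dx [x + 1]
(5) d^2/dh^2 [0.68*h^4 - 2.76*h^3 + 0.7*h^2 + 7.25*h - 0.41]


(1) = 4*(-n^2 - 16*n - 22)/(n^4 - 2*n^3 - 59*n^2 + 60*n + 900)
(2) = -2.22*r^2 - 5.16*r - 0.67
(3) = 1.64 - 5.4*s
(4) = 1
(5) = 8.16*h^2 - 16.56*h + 1.4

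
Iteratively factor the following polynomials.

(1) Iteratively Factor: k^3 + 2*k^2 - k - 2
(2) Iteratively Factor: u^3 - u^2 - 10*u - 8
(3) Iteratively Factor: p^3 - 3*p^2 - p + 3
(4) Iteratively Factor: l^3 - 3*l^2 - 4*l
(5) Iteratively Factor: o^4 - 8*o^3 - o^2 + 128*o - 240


(1) = (k + 2)*(k^2 - 1) = (k + 1)*(k + 2)*(k - 1)
(2) = (u + 1)*(u^2 - 2*u - 8) = (u + 1)*(u + 2)*(u - 4)
(3) = (p - 3)*(p^2 - 1) = (p - 3)*(p - 1)*(p + 1)
(4) = (l + 1)*(l^2 - 4*l) = l*(l + 1)*(l - 4)
(5) = (o - 4)*(o^3 - 4*o^2 - 17*o + 60) = (o - 5)*(o - 4)*(o^2 + o - 12) = (o - 5)*(o - 4)*(o - 3)*(o + 4)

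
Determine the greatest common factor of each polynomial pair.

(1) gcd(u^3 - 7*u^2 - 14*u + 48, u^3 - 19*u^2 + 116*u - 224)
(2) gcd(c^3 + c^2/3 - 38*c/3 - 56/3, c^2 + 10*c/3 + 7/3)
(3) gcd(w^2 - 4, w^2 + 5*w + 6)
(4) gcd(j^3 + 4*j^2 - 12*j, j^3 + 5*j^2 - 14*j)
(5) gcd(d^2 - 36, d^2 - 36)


(1) = u - 8
(2) = c + 7/3
(3) = w + 2
(4) = gcd(j*(j - 2)*(j + 6), j*(j - 2)*(j + 7)) = j^2 - 2*j
(5) = gcd((d - 6)*(d + 6), (d - 6)*(d + 6)) = d^2 - 36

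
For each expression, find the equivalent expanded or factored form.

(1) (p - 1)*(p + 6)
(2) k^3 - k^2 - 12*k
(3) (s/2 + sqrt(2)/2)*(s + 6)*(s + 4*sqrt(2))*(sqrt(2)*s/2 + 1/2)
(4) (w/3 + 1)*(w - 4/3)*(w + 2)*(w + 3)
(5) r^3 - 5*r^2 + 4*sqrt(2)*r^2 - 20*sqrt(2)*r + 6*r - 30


(1) = p^2 + 5*p - 6
(2) = k*(k - 4)*(k + 3)
(3) = sqrt(2)*s^4/4 + 3*sqrt(2)*s^3/2 + 11*s^3/4 + 13*sqrt(2)*s^2/4 + 33*s^2/2 + 2*s + 39*sqrt(2)*s/2 + 12
(4) = w^4/3 + 20*w^3/9 + 31*w^2/9 - 10*w/3 - 8
(5) = (r - 5)*(r + sqrt(2))*(r + 3*sqrt(2))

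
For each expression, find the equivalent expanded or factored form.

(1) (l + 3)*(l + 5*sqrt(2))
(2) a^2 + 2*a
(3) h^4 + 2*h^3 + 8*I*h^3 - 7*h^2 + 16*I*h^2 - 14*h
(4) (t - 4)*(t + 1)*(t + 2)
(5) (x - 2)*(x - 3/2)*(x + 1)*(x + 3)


(1) = l^2 + 3*l + 5*sqrt(2)*l + 15*sqrt(2)
(2) = a*(a + 2)
(3) = h*(h + 2)*(h + I)*(h + 7*I)
(4) = t^3 - t^2 - 10*t - 8
(5) = x^4 + x^3/2 - 8*x^2 + 3*x/2 + 9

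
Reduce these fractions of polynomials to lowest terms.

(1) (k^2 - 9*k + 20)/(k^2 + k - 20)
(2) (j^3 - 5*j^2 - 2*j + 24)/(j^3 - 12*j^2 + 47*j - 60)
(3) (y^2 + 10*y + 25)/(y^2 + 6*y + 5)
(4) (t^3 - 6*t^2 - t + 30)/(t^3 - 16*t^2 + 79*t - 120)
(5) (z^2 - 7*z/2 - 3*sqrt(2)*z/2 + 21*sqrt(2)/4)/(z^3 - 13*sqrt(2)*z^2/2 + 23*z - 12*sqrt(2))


(1) = (k - 5)/(k + 5)
(2) = (j + 2)/(j - 5)
(3) = (y + 5)/(y + 1)
(4) = (t + 2)/(t - 8)
(5) = (8*z - 28)/(8*z^2 - 40*sqrt(2)*z + 64)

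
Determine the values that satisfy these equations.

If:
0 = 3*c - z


Then:
c = z/3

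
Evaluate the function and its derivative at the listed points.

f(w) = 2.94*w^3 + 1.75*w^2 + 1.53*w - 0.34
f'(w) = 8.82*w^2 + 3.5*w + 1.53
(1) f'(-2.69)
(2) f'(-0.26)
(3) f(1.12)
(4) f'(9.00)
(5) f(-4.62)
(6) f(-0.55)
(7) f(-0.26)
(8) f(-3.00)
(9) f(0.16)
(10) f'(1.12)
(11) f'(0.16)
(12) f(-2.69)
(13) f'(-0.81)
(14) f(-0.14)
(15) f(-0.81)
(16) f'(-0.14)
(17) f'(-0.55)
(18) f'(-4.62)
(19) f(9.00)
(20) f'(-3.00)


(1) = 55.94
(2) = 1.22
(3) = 7.70
(4) = 747.45
(5) = -259.97
(6) = -1.14
(7) = -0.67
(8) = -68.56
(9) = -0.04
(10) = 16.51
(11) = 2.32
(12) = -49.02
(13) = 4.48
(14) = -0.53
(15) = -1.99
(16) = 1.21
(17) = 2.27
(18) = 173.62
(19) = 2298.44
(20) = 70.41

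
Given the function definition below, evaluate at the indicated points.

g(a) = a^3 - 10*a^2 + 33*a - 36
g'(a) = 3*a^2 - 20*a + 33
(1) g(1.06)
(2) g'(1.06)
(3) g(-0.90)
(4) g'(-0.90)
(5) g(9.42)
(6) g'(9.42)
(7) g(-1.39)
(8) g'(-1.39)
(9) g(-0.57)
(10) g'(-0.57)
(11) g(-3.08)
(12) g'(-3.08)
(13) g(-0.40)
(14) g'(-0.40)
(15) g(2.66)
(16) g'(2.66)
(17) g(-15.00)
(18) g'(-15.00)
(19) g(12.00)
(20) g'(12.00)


(1) = -11.06
(2) = 15.17
(3) = -74.53
(4) = 53.43
(5) = 223.39
(6) = 110.81
(7) = -103.88
(8) = 66.60
(9) = -58.24
(10) = 45.37
(11) = -261.72
(12) = 123.06
(13) = -50.86
(14) = 41.48
(15) = -0.15
(16) = 1.03
(17) = -6156.00
(18) = 1008.00
(19) = 648.00
(20) = 225.00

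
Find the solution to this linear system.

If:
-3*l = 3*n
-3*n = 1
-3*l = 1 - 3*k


Then:
k = 2/3
l = 1/3
n = -1/3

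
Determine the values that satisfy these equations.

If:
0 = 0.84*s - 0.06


Then:
s = 0.07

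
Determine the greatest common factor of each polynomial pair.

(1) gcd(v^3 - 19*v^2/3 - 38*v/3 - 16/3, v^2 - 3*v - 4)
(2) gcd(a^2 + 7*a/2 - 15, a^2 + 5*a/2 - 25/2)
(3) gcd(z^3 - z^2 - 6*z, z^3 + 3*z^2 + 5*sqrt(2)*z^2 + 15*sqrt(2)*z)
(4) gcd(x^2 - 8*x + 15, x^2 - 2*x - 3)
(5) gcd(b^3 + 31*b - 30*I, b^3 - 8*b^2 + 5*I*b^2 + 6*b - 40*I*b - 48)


(1) = v + 1
(2) = gcd((a - 5/2)*(a + 6), (a - 5/2)*(a + 5)) = a - 5/2
(3) = z
(4) = gcd((x - 5)*(x - 3), (x - 3)*(x + 1)) = x - 3
(5) = b^2 + 5*I*b + 6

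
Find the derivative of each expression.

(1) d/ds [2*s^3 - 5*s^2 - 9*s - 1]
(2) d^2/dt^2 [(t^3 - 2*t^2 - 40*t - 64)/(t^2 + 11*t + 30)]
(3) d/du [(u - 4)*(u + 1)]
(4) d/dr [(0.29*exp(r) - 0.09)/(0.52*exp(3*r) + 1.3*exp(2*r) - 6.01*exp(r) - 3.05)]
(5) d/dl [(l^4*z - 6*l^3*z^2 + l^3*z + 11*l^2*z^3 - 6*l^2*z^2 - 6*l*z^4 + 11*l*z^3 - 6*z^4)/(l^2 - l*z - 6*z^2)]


(1) = 6*s^2 - 10*s - 9
(2) = 2*(73*t^3 + 978*t^2 + 4188*t + 5576)/(t^6 + 33*t^5 + 453*t^4 + 3311*t^3 + 13590*t^2 + 29700*t + 27000)
(3) = 2*u - 3
(4) = (-0.3016*exp(3*r) - 0.2366*exp(2*r) + 0.234*exp(r) - 1.4254)*exp(r)/(0.2704*exp(6*r) + 1.352*exp(5*r) - 4.5604*exp(4*r) - 18.798*exp(3*r) + 28.1901*exp(2*r) + 36.661*exp(r) + 9.3025)
(5) = z*(2*l^3 + 3*l^2*z + l^2 - 12*l*z^2 + 4*l*z + 4*z^3 - 8*z^2)/(l^2 + 4*l*z + 4*z^2)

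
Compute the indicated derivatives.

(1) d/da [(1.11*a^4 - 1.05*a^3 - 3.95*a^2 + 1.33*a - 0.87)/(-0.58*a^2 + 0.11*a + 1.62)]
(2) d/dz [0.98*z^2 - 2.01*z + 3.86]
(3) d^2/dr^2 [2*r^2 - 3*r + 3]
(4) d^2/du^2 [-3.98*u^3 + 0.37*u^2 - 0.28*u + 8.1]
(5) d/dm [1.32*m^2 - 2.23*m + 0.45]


(1) = (-1.2876*a^5 + 0.9753*a^4 + 6.9618*a^3 - 4.7661*a^2 - 13.8072*a + 2.2503)/(0.3364*a^4 - 0.1276*a^3 - 1.8671*a^2 + 0.3564*a + 2.6244)
(2) = 1.96*z - 2.01
(3) = 4
(4) = 0.74 - 23.88*u
(5) = 2.64*m - 2.23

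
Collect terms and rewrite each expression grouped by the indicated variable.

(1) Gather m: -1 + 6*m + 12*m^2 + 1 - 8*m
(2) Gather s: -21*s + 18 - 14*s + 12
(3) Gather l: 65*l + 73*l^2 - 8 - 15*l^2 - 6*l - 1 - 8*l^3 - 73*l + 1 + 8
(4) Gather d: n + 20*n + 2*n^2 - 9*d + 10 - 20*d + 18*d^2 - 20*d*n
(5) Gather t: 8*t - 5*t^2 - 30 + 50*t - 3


(1) = 12*m^2 - 2*m
(2) = 30 - 35*s
(3) = -8*l^3 + 58*l^2 - 14*l
(4) = 18*d^2 + d*(-20*n - 29) + 2*n^2 + 21*n + 10
(5) = -5*t^2 + 58*t - 33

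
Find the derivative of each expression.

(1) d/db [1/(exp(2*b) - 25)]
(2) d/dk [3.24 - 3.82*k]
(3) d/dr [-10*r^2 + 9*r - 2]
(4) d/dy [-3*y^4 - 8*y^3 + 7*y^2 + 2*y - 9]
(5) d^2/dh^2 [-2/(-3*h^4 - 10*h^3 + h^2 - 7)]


(1) = -2*exp(2*b)/(exp(2*b) - 25)^2
(2) = -3.82000000000000
(3) = 9 - 20*r
(4) = -12*y^3 - 24*y^2 + 14*y + 2
(5) = 4*(4*h^2*(6*h^2 + 15*h - 1)^2 + (-18*h^2 - 30*h + 1)*(3*h^4 + 10*h^3 - h^2 + 7))/(3*h^4 + 10*h^3 - h^2 + 7)^3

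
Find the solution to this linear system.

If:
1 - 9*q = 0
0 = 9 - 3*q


Then:
No Solution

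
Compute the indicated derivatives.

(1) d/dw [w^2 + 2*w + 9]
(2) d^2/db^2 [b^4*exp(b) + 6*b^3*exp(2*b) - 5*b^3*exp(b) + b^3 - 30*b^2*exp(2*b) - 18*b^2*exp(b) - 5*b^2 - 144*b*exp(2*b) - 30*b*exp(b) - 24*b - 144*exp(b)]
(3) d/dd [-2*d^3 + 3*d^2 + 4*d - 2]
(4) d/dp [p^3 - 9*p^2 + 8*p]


(1) = 2*w + 2
(2) = b^4*exp(b) + 24*b^3*exp(2*b) + 3*b^3*exp(b) - 48*b^2*exp(2*b) - 36*b^2*exp(b) - 780*b*exp(2*b) - 132*b*exp(b) + 6*b - 636*exp(2*b) - 240*exp(b) - 10
(3) = -6*d^2 + 6*d + 4
(4) = 3*p^2 - 18*p + 8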